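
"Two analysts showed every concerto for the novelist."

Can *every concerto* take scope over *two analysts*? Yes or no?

Both DPs are arguments of the same predicate; there is no clause or island boundary between them.
QR within a single clause is free, so the lower quantifier may take scope over the higher one.

Yes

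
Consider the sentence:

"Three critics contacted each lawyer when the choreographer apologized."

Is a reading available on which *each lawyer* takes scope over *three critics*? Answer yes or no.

Although there is an adjunct clause, *each lawyer* is in the main clause, not inside the adjunct.
Clause-internal QR can adjoin the lower DP above the subject, yielding the inverse reading.

Yes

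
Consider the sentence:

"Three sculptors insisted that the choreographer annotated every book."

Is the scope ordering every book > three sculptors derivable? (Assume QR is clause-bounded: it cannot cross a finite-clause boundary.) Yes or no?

No

The DP *every book* is contained in the finite complement clause *that the choreographer annotated every book*.
QR is clause-bounded, so the finite complement is a scope island for the embedded quantifier.
There is no licit LF on which *every book* c-commands *three sculptors*.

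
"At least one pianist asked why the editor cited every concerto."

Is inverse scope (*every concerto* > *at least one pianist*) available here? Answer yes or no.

*every concerto* occurs within the embedded question *why the editor cited every concerto*.
Embedded wh-clauses are opaque for QR, so the quantifier stays inside the question.
So *every concerto* cannot raise to a position above *at least one pianist*.

No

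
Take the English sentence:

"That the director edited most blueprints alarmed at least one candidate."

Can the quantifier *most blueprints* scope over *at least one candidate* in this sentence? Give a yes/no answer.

*most blueprints* sits inside the sentential subject *that the director edited most blueprints*.
Clausal subjects are scope islands; QR from inside the subject into the matrix is barred.
The ordering *most blueprints* > *at least one candidate* is therefore underivable.

No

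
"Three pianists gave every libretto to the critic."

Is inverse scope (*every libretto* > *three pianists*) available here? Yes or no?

*three pianists* and *every libretto* are co-arguments of the matrix verb, with nothing but a clause-internal boundary between them.
Ordinary QR to a clause-peripheral position gives the wide-scope LF for the lower DP.
So *every libretto* > *three pianists* is among the available readings.

Yes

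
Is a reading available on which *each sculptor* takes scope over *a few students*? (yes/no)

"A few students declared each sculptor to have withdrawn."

*each sculptor* is an ECM subject; ECM complements are not islands, and the embedded quantifier may take matrix scope.
Since no island is crossed, the inverse ordering is licensed alongside surface scope.
So *each sculptor* > *a few students* is among the available readings.

Yes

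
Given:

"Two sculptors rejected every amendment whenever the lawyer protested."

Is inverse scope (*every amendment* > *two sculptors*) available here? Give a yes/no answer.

Yes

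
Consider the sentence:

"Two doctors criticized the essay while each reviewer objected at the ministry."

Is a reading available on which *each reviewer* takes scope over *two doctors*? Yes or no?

Structurally, *each reviewer* is inside the adjunct clause *while each reviewer objected at the ministry*.
Adjuncts are opaque for quantifier raising; a quantifier in an adjunct stays inside it.
Hence only narrow scope for *each reviewer* (under *two doctors*) survives.

No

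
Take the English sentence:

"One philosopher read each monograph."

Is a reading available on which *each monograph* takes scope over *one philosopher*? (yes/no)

*each monograph* and *one philosopher* are in the same minimal clause.
Ordinary QR to a clause-peripheral position gives the wide-scope LF for the lower DP.

Yes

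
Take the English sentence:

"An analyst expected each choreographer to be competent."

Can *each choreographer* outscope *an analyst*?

*each choreographer* is an ECM subject; ECM complements are not islands, and the embedded quantifier may take matrix scope.
No island intervenes, so both surface and inverse scope are derivable.
So *each choreographer* > *an analyst* is among the available readings.

Yes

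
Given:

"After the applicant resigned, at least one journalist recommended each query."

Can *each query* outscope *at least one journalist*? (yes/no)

*each query* is a matrix argument; the adjunct is an island but the target quantifier is outside it.
Since no island is crossed, the inverse ordering is licensed alongside surface scope.
So *each query* > *at least one journalist* is among the available readings.

Yes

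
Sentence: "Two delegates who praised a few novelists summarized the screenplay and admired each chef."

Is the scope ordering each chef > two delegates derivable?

No

Structurally, *each chef* is inside one conjunct of the coordinate structure (*admired each chef*).
Coordinate structures are islands for non-across-the-board movement, QR included.
*each chef* > *two delegates* would require crossing that boundary, which is illicit.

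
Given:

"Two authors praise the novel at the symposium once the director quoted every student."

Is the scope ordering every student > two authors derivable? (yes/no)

The target quantifier *every student* is part of the adjunct clause *once the director quoted every student*.
The adjunct-island constraint bars QR out of an adverbial clause.
*every student* > *two authors* would require crossing that boundary, which is illicit.

No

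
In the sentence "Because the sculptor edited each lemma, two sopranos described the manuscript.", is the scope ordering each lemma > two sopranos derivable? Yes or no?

No

Structurally, *each lemma* is inside the adjunct clause *because the sculptor edited each lemma*.
Adjuncts are opaque for quantifier raising; a quantifier in an adjunct stays inside it.
*each lemma* > *two sopranos* would require crossing that boundary, which is illicit.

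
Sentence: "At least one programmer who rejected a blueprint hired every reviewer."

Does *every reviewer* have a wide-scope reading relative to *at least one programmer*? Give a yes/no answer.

Yes

Although the sentence contains a relative clause (*who rejected a blueprint*), *every reviewer* is outside it, in the matrix VP.
No island intervenes, so both surface and inverse scope are derivable.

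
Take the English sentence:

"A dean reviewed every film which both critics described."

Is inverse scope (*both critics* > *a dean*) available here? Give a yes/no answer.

No

The target quantifier *both critics* is part of the relative clause *which both critics described* modifying *every film*.
Quantifiers inside a relative clause are trapped there; the RC boundary blocks QR.
The inverse ordering *both critics* > *a dean* is therefore underivable.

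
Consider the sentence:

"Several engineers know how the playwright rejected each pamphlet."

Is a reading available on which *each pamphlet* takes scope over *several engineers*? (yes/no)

No

*each pamphlet* sits inside the embedded question *how the playwright rejected each pamphlet*.
Embedded wh-clauses are opaque for QR, so the quantifier stays inside the question.
Hence only narrow scope for *each pamphlet* (under *several engineers*) survives.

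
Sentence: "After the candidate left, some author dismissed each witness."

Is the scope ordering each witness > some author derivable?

Yes

Although there is an adjunct clause, *each witness* is in the main clause, not inside the adjunct.
No island intervenes, so both surface and inverse scope are derivable.
So *each witness* > *some author* is among the available readings.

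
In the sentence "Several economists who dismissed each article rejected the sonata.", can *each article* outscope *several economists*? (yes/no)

The DP *each article* is contained in the relative clause *who dismissed each article*.
QR out of a relative clause is ruled out by the relative-clause island constraint.
So *each article* cannot raise to a position above *several economists*.

No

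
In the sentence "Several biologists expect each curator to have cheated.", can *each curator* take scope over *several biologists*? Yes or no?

ECM infinitives lack a CP barrier, so *each curator* can QR over the matrix subject *several biologists*.
With no island boundary between them, the object can take inverse scope over the subject via ordinary QR within the clause.

Yes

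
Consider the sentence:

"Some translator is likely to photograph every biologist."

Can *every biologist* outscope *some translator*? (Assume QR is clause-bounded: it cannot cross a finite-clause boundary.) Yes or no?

*every biologist* is the object of the infinitival complement of a raising predicate; raising infinitives are transparent for QR, so the two DPs are in effect clausemates.
Clause-internal QR can adjoin the lower DP above the subject, yielding the inverse reading.

Yes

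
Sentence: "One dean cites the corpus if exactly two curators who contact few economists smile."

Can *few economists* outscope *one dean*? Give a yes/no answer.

No

The DP *few economists* is contained in the relative clause *who contact few economists*, which is itself inside the adjunct *if exactly two curators who contact few economists smile*.
Nested islands: the RC island is itself inside an adjunct island, so wide scope is doubly excluded.
So *few economists* cannot raise high enough to outscope *one dean*; only the surface ordering *one dean* > *few economists* is available.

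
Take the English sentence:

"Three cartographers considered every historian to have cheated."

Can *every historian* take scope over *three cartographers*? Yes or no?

Yes

This is an ECM construction: *every historian* is the infinitival subject, Case-marked by the matrix verb, and the infinitive is transparent for QR.
Clause-internal QR can adjoin the lower DP above the subject, yielding the inverse reading.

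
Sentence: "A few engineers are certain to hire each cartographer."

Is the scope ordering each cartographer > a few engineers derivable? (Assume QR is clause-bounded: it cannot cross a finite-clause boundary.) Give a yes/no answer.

Yes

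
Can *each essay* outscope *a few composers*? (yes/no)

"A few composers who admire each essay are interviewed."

The DP *each essay* is contained in the relative clause *who admire each essay*.
The relative clause forms an island for QR, so the quantifier is confined to the head noun's restrictor.
Hence only narrow scope for *each essay* (under *a few composers*) survives.

No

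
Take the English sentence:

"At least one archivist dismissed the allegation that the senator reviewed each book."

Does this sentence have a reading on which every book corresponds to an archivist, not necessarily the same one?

That reading corresponds to *each book* > *at least one archivist*.
*each book* sits inside the complex NP *the allegation that the senator reviewed each book*.
The Complex NP Constraint bars QR out of the complement clause of a noun.
So *each book* cannot raise to a position above *at least one archivist*.
(Only the surface reading survives: one fixed archivist with respect to all the relevant books.)

No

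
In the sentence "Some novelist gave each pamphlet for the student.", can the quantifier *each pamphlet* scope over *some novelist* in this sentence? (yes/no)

*each pamphlet* is the matrix object and *some novelist* the matrix subject; the two are clausemates.
Nothing blocks QR of the lower DP to a position above the higher one, so inverse scope is available.

Yes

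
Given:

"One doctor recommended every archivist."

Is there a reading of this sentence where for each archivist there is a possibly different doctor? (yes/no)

Yes

The paraphrase describes the scope ordering *every archivist* > *one doctor*.
*every archivist* and *one doctor* are in the same minimal clause.
QR within a single clause is free, so the lower quantifier may take scope over the higher one.
Both orderings are possible: *one doctor* > *every archivist* and *every archivist* > *one doctor*.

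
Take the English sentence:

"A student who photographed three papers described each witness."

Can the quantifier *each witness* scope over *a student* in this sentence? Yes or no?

*each witness* sits in the matrix clause, not in the relative clause on *a student*.
QR within a single clause is free, so the lower quantifier may take scope over the higher one.
Both orderings are possible: *a student* > *each witness* and *each witness* > *a student*.

Yes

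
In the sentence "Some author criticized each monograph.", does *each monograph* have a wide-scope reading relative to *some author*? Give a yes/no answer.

Yes

*each monograph* and *some author* are in the same minimal clause.
QR within a single clause is free, so the lower quantifier may take scope over the higher one.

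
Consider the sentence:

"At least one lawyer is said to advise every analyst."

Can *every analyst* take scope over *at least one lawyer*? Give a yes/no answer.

The matrix predicate is a raising verb, whose infinitival complement is not a scope island — *every analyst* can QR into the matrix clause.
With no island boundary between them, the object can take inverse scope over the subject via ordinary QR within the clause.
So *every analyst* > *at least one lawyer* is among the available readings.

Yes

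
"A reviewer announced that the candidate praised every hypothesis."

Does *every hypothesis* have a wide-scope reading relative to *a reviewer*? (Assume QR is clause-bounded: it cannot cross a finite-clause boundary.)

No

The target quantifier *every hypothesis* is part of the finite complement clause *that the candidate praised every hypothesis*.
Given the clause-boundedness assumption, QR cannot cross the finite CP into the matrix.
So the wide-scope reading for *every hypothesis* is blocked.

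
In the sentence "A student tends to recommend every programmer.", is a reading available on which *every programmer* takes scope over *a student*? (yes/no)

The matrix predicate is a raising verb, whose infinitival complement is not a scope island — *every programmer* can QR into the matrix clause.
No island intervenes, so both surface and inverse scope are derivable.

Yes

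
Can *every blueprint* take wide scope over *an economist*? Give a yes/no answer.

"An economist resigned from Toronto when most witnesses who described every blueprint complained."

*every blueprint* sits inside the relative clause *who described every blueprint*, which is itself inside the adjunct *when most witnesses who described every blueprint complained*.
Even if one barrier were somehow void, the other would still block QR.
The inverse ordering *every blueprint* > *an economist* is therefore underivable.
(Only the surface reading survives: one fixed economist with respect to all the relevant blueprints.)

No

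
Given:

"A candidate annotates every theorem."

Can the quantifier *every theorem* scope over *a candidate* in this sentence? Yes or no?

Yes

*every theorem* is the matrix object and *a candidate* the matrix subject; the two are clausemates.
No island intervenes, so both surface and inverse scope are derivable.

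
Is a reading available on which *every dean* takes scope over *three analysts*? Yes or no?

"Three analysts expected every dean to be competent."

This is an ECM construction: *every dean* is the infinitival subject, Case-marked by the matrix verb, and the infinitive is transparent for QR.
With no island boundary between them, the object can take inverse scope over the subject via ordinary QR within the clause.

Yes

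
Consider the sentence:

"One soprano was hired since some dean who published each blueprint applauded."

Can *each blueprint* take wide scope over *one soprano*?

*each blueprint* sits inside the relative clause *who published each blueprint*, which is itself inside the adjunct *since some dean who published each blueprint applauded*.
Nested islands: the RC island is itself inside an adjunct island, so wide scope is doubly excluded.
So the wide-scope reading for *each blueprint* is blocked.
(Only the surface reading survives: one fixed soprano with respect to all the relevant blueprints.)

No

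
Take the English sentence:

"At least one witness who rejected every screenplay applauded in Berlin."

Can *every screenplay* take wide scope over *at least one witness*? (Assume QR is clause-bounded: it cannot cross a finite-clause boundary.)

No

The DP *every screenplay* is contained in the relative clause *who rejected every screenplay*.
QR out of a relative clause is ruled out by the relative-clause island constraint.
So the wide-scope reading for *every screenplay* is blocked.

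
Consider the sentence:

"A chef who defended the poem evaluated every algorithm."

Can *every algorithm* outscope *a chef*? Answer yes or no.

Yes

The RC *who defended the poem* is an island, but *every algorithm* is not inside it — it is the matrix object, a clausemate of *a chef*.
With no island boundary between them, the object can take inverse scope over the subject via ordinary QR within the clause.
Both orderings are possible: *a chef* > *every algorithm* and *every algorithm* > *a chef*.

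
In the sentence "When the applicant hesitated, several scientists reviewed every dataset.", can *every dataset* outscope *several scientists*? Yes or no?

Yes

The adjunct island is irrelevant here — *every dataset* and *several scientists* are both in the matrix clause.
Ordinary QR to a clause-peripheral position gives the wide-scope LF for the lower DP.
The sentence is scopally ambiguous between *several scientists* > *every dataset* and *every dataset* > *several scientists*.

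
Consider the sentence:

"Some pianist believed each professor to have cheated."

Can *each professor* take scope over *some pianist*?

ECM infinitives lack a CP barrier, so *each professor* can QR over the matrix subject *some pianist*.
Nothing blocks QR of the lower DP to a position above the higher one, so inverse scope is available.

Yes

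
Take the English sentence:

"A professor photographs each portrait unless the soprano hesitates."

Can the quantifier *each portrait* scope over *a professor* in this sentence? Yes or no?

Neither queried DP is inside the adjunct, so the adjunct-island constraint does not apply.
Since no island is crossed, the inverse ordering is licensed alongside surface scope.

Yes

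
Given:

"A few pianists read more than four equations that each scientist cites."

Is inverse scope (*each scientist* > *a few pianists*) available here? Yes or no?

No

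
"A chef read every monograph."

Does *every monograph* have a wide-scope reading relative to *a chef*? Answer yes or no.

Yes

Both DPs are arguments of the same predicate; there is no clause or island boundary between them.
Nothing blocks QR of the lower DP to a position above the higher one, so inverse scope is available.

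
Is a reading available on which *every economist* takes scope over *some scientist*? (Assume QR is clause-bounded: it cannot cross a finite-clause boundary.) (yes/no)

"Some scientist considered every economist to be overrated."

The ECM infinitive is scope-transparent — *every economist* is free to raise above *some scientist*.
With no island boundary between them, the object can take inverse scope over the subject via ordinary QR within the clause.

Yes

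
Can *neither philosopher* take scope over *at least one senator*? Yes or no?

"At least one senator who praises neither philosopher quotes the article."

No

*neither philosopher* sits inside the relative clause *who praises neither philosopher*.
Relative clauses are scope islands: a quantifier cannot QR out of a relative clause to take scope in the matrix clause.
Hence only narrow scope for *neither philosopher* (under *at least one senator*) survives.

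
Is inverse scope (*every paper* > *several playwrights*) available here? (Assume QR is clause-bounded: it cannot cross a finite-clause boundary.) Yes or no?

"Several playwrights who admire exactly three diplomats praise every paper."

*every paper* is a matrix argument; only *several playwrights* is modified by the relative clause *who admire exactly three diplomats*, so the RC island is irrelevant to the target quantifier.
QR within a single clause is free, so the lower quantifier may take scope over the higher one.

Yes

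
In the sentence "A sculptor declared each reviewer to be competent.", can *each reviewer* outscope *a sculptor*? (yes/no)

Yes

This is an ECM construction: *each reviewer* is the infinitival subject, Case-marked by the matrix verb, and the infinitive is transparent for QR.
QR within a single clause is free, so the lower quantifier may take scope over the higher one.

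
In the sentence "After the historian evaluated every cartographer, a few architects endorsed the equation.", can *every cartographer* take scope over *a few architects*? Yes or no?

*every cartographer* occurs within the adjunct clause *after the historian evaluated every cartographer*.
Since the clause is an adjunct (not a complement), the Adjunct Condition blocks QR across its edge.
So the wide-scope reading for *every cartographer* is blocked.

No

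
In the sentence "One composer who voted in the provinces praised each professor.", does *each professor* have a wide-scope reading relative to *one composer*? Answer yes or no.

Yes

The RC *who voted in the provinces* is an island, but *each professor* is not inside it — it is the matrix object, a clausemate of *one composer*.
With no island boundary between them, the object can take inverse scope over the subject via ordinary QR within the clause.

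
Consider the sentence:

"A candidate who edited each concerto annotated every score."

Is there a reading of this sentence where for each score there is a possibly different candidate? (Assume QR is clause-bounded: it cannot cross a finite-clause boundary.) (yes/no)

Yes

The paraphrase describes the scope ordering *every score* > *a candidate*.
The relative clause *who edited each concerto* modifies *a candidate*, but *every score* is not inside that relative clause — it is an argument of the matrix verb.
No island intervenes, so both surface and inverse scope are derivable.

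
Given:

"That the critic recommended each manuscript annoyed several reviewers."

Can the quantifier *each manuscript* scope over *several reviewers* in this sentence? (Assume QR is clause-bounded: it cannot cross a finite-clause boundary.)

No

The DP *each manuscript* is contained in the sentential subject *that the critic recommended each manuscript*.
Subjects — clausal subjects included — are islands for extraction, and QR is no exception.
*each manuscript* is confined to the island and cannot take scope over *several reviewers*.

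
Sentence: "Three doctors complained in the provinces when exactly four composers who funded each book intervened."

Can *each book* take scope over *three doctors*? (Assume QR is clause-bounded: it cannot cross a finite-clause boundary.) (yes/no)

No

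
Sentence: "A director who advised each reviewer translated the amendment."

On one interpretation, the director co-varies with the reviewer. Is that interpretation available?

No

The described interpretation is the *each reviewer* > *a director* scoping.
*each reviewer* sits inside the relative clause *who advised each reviewer*.
The relative clause forms an island for QR, so the quantifier is confined to the head noun's restrictor.
*each reviewer* is confined to the island and cannot take scope over *a director*.
(Only the surface reading survives: one fixed director with respect to all the relevant reviewers.)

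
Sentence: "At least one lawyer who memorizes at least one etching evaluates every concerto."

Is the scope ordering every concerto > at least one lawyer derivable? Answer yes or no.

The RC *who memorizes at least one etching* is an island, but *every concerto* is not inside it — it is the matrix object, a clausemate of *at least one lawyer*.
With no island boundary between them, the object can take inverse scope over the subject via ordinary QR within the clause.

Yes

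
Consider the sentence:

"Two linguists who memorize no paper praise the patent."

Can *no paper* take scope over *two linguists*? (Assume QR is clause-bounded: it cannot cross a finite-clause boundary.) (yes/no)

No

*no paper* sits inside the relative clause *who memorize no paper*.
The relative clause forms an island for QR, so the quantifier is confined to the head noun's restrictor.
Hence only narrow scope for *no paper* (under *two linguists*) survives.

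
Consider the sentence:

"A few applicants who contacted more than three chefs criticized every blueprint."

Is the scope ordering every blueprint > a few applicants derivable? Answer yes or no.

Yes

Although the sentence contains a relative clause (*who contacted more than three chefs*), *every blueprint* is outside it, in the matrix VP.
Clause-internal QR can adjoin the lower DP above the subject, yielding the inverse reading.
Both orderings are possible: *a few applicants* > *every blueprint* and *every blueprint* > *a few applicants*.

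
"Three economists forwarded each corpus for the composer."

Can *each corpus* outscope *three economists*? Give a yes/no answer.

Both DPs are arguments of the same predicate; there is no clause or island boundary between them.
Ordinary QR to a clause-peripheral position gives the wide-scope LF for the lower DP.
Both orderings are possible: *three economists* > *each corpus* and *each corpus* > *three economists*.

Yes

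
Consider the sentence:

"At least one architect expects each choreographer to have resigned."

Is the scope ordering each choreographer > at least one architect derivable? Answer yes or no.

Yes

ECM infinitives lack a CP barrier, so *each choreographer* can QR over the matrix subject *at least one architect*.
Since no island is crossed, the inverse ordering is licensed alongside surface scope.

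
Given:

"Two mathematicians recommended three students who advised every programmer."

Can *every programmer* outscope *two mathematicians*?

No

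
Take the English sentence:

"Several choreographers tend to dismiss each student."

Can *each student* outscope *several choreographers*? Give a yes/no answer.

The matrix predicate is a raising verb, whose infinitival complement is not a scope island — *each student* can QR into the matrix clause.
Since no island is crossed, the inverse ordering is licensed alongside surface scope.
The sentence is scopally ambiguous between *several choreographers* > *each student* and *each student* > *several choreographers*.

Yes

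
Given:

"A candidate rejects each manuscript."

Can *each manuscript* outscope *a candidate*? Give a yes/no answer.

Yes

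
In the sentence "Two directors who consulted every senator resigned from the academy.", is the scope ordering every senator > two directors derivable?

The DP *every senator* is contained in the relative clause *who consulted every senator*.
A relative clause is a scope island — quantifier raising cannot cross its boundary.
So *every senator* cannot raise high enough to outscope *two directors*; only the surface ordering *two directors* > *every senator* is available.

No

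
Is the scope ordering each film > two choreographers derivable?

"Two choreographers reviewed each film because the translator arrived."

Yes

*each film* is a matrix argument; the adjunct is an island but the target quantifier is outside it.
With no island boundary between them, the object can take inverse scope over the subject via ordinary QR within the clause.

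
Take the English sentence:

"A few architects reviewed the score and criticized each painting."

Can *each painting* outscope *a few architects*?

Structurally, *each painting* is inside one conjunct of the coordinate structure (*criticized each painting*).
A quantifier cannot raise out of one conjunct of a coordination across the whole coordinate structure — the CSC applies to QR.
*each painting* > *a few architects* would require crossing that boundary, which is illicit.

No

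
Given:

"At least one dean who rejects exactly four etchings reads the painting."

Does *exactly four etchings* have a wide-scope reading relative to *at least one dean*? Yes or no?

No

*exactly four etchings* occurs within the relative clause *who rejects exactly four etchings*.
Relative clauses are scope islands: a quantifier cannot QR out of a relative clause to take scope in the matrix clause.
So *exactly four etchings* cannot raise high enough to outscope *at least one dean*; only the surface ordering *at least one dean* > *exactly four etchings* is available.
(Only the surface reading survives: one fixed dean with respect to all the relevant etchings.)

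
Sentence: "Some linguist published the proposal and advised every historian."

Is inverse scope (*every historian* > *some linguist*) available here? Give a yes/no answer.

*every historian* sits inside one conjunct of the coordinate structure (*advised every historian*).
Coordinate structures are islands for non-across-the-board movement, QR included.
The inverse ordering *every historian* > *some linguist* is therefore underivable.

No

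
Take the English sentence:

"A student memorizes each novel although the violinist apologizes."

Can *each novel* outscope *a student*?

Neither queried DP is inside the adjunct, so the adjunct-island constraint does not apply.
With no island boundary between them, the object can take inverse scope over the subject via ordinary QR within the clause.

Yes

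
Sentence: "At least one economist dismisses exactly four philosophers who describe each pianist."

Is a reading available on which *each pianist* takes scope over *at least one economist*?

*each pianist* occurs within the relative clause *who describe each pianist* modifying *exactly four philosophers*.
Quantifiers inside a relative clause are trapped there; the RC boundary blocks QR.
Hence only narrow scope for *each pianist* (under *at least one economist*) survives.

No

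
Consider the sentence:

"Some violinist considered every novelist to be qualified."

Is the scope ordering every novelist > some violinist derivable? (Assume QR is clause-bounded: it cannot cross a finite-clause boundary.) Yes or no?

The ECM infinitive is scope-transparent — *every novelist* is free to raise above *some violinist*.
QR within a single clause is free, so the lower quantifier may take scope over the higher one.

Yes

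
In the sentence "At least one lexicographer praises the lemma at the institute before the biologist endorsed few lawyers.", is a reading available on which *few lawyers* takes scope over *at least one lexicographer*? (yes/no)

*few lawyers* occurs within the adjunct clause *before the biologist endorsed few lawyers*.
Adjunct clauses are scope islands: a quantifier inside an adjunct cannot raise into the matrix clause.
Hence only narrow scope for *few lawyers* (under *at least one lexicographer*) survives.
(Only the surface reading survives: one fixed lexicographer with respect to all the relevant lawyers.)

No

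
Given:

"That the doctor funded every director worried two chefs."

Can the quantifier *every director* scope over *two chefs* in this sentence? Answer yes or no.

Structurally, *every director* is inside the sentential subject *that the doctor funded every director*.
The Sentential Subject Constraint rules out raising the quantifier out of the that-clause subject.
*every director* is confined to the island and cannot take scope over *two chefs*.

No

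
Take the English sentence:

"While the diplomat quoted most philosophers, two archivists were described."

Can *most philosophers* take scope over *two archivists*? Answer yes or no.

*most philosophers* occurs within the adjunct clause *while the diplomat quoted most philosophers*.
Scope out of an adjunct clause is unavailable: QR respects the adjunct-island constraint.
*most philosophers* is confined to the island and cannot take scope over *two archivists*.

No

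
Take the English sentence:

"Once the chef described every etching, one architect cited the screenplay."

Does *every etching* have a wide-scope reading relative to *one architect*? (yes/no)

No

Structurally, *every etching* is inside the adjunct clause *once the chef described every etching*.
Adjunct clauses are scope islands: a quantifier inside an adjunct cannot raise into the matrix clause.
So *every etching* cannot raise to a position above *one architect*.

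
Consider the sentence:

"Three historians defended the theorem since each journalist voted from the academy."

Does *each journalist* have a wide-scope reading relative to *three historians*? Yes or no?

No

The DP *each journalist* is contained in the adjunct clause *since each journalist voted from the academy*.
Adverbial clauses are not L-marked, so they are barriers for QR — the quantifier cannot escape the adjunct.
So the wide-scope reading for *each journalist* is blocked.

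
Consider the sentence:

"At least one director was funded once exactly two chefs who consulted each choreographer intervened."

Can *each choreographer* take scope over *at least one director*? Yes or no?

*each choreographer* is embedded in the relative clause *who consulted each choreographer*, which is itself inside the adjunct *once exactly two chefs who consulted each choreographer intervened*.
The quantifier would have to escape first the RC and then the adjunct — two independent island violations.
*each choreographer* is confined to the island and cannot take scope over *at least one director*.

No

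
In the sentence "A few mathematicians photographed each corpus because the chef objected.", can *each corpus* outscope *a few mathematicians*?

Neither queried DP is inside the adjunct, so the adjunct-island constraint does not apply.
Nothing blocks QR of the lower DP to a position above the higher one, so inverse scope is available.
Both orderings are possible: *a few mathematicians* > *each corpus* and *each corpus* > *a few mathematicians*.

Yes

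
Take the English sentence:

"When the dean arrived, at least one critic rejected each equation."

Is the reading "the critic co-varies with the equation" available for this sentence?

That reading corresponds to *each equation* > *at least one critic*.
The adjunct island is irrelevant here — *each equation* and *at least one critic* are both in the matrix clause.
Nothing blocks QR of the lower DP to a position above the higher one, so inverse scope is available.
So *each equation* > *at least one critic* is among the available readings.

Yes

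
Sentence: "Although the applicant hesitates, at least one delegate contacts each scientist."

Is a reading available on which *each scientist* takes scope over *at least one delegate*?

Yes

The adjunct island is irrelevant here — *each scientist* and *at least one delegate* are both in the matrix clause.
QR within a single clause is free, so the lower quantifier may take scope over the higher one.
The sentence is scopally ambiguous between *at least one delegate* > *each scientist* and *each scientist* > *at least one delegate*.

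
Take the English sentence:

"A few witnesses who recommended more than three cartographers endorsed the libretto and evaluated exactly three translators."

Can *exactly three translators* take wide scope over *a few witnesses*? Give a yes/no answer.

No

*exactly three translators* is embedded in one conjunct of the coordinate structure (*evaluated exactly three translators*).
A quantifier cannot raise out of one conjunct of a coordination across the whole coordinate structure — the CSC applies to QR.
*exactly three translators* is confined to the island and cannot take scope over *a few witnesses*.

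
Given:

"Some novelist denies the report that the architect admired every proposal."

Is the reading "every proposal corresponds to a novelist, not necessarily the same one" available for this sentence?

This is the *every proposal* > *some novelist* reading.
Structurally, *every proposal* is inside the complex NP *the report that the architect admired every proposal*.
A that-clause complement to a noun is an island; QR cannot cross the NP boundary.
So *every proposal* cannot raise to a position above *some novelist*.
(Only the surface reading survives: one fixed novelist with respect to all the relevant proposals.)

No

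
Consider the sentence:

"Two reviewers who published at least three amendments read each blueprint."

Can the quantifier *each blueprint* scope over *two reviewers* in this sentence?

Yes

The relative clause *who published at least three amendments* modifies *two reviewers*, but *each blueprint* is not inside that relative clause — it is an argument of the matrix verb.
QR within a single clause is free, so the lower quantifier may take scope over the higher one.
Both orderings are possible: *two reviewers* > *each blueprint* and *each blueprint* > *two reviewers*.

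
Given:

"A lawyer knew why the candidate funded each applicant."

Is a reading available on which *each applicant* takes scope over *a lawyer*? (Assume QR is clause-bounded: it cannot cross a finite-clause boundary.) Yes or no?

The target quantifier *each applicant* is part of the embedded question *why the candidate funded each applicant*.
The wh-island constraint blocks QR out of an embedded interrogative.
So *each applicant* cannot raise high enough to outscope *a lawyer*; only the surface ordering *a lawyer* > *each applicant* is available.

No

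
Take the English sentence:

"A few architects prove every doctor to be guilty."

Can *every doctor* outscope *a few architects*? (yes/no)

This is an ECM construction: *every doctor* is the infinitival subject, Case-marked by the matrix verb, and the infinitive is transparent for QR.
Since no island is crossed, the inverse ordering is licensed alongside surface scope.
The sentence is scopally ambiguous between *a few architects* > *every doctor* and *every doctor* > *a few architects*.

Yes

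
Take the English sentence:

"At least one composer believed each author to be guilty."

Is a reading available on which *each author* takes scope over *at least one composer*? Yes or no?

Yes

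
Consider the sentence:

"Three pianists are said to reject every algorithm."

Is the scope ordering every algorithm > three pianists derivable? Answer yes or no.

*every algorithm* is the object of the infinitival complement of a raising predicate; raising infinitives are transparent for QR, so the two DPs are in effect clausemates.
Ordinary QR to a clause-peripheral position gives the wide-scope LF for the lower DP.

Yes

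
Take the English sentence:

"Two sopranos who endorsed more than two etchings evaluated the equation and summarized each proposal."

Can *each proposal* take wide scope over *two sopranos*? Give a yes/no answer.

*each proposal* is embedded in one conjunct of the coordinate structure (*summarized each proposal*).
The Coordinate Structure Constraint blocks movement (including QR) out of a single conjunct.
There is no licit LF on which *each proposal* c-commands *two sopranos*.

No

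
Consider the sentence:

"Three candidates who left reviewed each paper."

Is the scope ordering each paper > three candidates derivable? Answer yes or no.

The relative clause *who left* modifies *three candidates*, but *each paper* is not inside that relative clause — it is an argument of the matrix verb.
With no island boundary between them, the object can take inverse scope over the subject via ordinary QR within the clause.

Yes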